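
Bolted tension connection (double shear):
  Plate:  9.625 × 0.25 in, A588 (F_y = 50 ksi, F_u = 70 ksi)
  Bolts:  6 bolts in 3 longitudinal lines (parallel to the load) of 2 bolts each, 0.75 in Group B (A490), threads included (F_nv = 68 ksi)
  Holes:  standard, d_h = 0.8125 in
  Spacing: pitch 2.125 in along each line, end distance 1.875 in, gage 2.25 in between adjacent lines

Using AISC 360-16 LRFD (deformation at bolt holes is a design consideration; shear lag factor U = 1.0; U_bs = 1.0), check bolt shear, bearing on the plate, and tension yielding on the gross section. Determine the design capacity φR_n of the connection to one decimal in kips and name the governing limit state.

108.3 kips (gross-section yield governs)

Bolt shear: A_b = π(0.75)²/4 = 0.44179 in². φR_n = 0.75 × 68 × 0.44179 × 6 × 2 = 270.4 kips.
Bearing (0.25 in plate, F_u = 70 ksi): end bolts L_c = 1.875 − 0.8125/2 = 1.46875, R_n = min(1.2×1.46875×0.25×70, 2.4×0.75×0.25×70) = 30.844 kips/bolt; interior L_c = 2.125 − 0.8125 = 1.3125, R_n = 27.563 kips/bolt. φR_n = 0.75 × (3×30.844 + 3×27.563) = 131.4 kips.
Tension yield (gross): A_g = 9.625×0.25 = 2.4063 in². φR_n = 0.90 × 50 × 2.4063 = 108.3 kips.
Governing: min(270.4, 131.4, 108.3) = 108.3 kips → gross-section yield.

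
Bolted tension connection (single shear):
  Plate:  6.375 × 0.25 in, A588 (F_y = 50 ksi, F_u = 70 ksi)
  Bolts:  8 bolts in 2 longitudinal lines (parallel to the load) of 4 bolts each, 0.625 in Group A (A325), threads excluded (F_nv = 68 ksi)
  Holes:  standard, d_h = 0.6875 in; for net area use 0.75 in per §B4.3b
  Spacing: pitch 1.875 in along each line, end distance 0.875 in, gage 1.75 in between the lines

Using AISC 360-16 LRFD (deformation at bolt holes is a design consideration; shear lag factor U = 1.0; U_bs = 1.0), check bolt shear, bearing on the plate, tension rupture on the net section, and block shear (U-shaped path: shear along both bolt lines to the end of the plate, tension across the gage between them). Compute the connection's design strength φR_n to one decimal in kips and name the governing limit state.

Bolt shear: A_b = π(0.625)²/4 = 0.3068 in². φR_n = 0.75 × 68 × 0.3068 × 8 × 1 = 125.2 kips.
Bearing (0.25 in plate, F_u = 70 ksi): end bolts L_c = 0.875 − 0.6875/2 = 0.53125, R_n = min(1.2×0.53125×0.25×70, 2.4×0.625×0.25×70) = 11.156 kips/bolt; interior L_c = 1.875 − 0.6875 = 1.1875, R_n = 24.938 kips/bolt. φR_n = 0.75 × (2×11.156 + 6×24.938) = 129.0 kips.
Tension rupture (net): A_n = (6.375 − 2×0.75)×0.25 = 1.2188 in² (U = 1.0, A_e = A_n). φR_n = 0.75 × 70 × 1.2188 = 64.0 kips.
Block shear: shear path 2×[0.875+3×1.875] = 2×6.5 in, A_gv = 3.25, A_nv = 2×(6.5 − 3.5×0.75)×0.25 = 1.9375 in²; tension across gage: (1.75 − 1×0.75)×0.25 = 0.25 in². R_n = min(0.6×70×1.9375, 0.6×50×3.25) + 1.0×70×0.25 = min(81.375, 97.5) + 17.5 = 98.875 kips. φR_n = 0.75 × 98.875 = 74.2 kips.
Governing: min(125.2, 129.0, 64.0, 74.2) = 64.0 kips → net-section rupture.

64.0 kips (net-section rupture governs)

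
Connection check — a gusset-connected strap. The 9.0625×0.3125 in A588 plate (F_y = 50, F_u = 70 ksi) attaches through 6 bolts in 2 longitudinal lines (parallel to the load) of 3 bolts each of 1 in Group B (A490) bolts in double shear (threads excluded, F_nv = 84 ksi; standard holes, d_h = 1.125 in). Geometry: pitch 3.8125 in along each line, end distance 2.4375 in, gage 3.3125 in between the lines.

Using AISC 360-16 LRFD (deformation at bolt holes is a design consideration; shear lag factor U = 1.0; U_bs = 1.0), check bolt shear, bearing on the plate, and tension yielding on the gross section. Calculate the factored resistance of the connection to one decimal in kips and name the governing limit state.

Bolt shear: A_b = π(1)²/4 = 0.7854 in². φR_n = 0.75 × 84 × 0.7854 × 6 × 2 = 593.8 kips.
Bearing (0.3125 in plate, F_u = 70 ksi): end bolts L_c = 2.4375 − 1.125/2 = 1.875, R_n = min(1.2×1.875×0.3125×70, 2.4×1×0.3125×70) = 49.219 kips/bolt; interior L_c = 3.8125 − 1.125 = 2.6875, R_n = 52.5 kips/bolt. φR_n = 0.75 × (2×49.219 + 4×52.5) = 231.3 kips.
Tension yield (gross): A_g = 9.0625×0.3125 = 2.832 in². φR_n = 0.90 × 50 × 2.832 = 127.4 kips.
Governing: min(593.8, 231.3, 127.4) = 127.4 kips → gross-section yield.

127.4 kips (gross-section yield governs)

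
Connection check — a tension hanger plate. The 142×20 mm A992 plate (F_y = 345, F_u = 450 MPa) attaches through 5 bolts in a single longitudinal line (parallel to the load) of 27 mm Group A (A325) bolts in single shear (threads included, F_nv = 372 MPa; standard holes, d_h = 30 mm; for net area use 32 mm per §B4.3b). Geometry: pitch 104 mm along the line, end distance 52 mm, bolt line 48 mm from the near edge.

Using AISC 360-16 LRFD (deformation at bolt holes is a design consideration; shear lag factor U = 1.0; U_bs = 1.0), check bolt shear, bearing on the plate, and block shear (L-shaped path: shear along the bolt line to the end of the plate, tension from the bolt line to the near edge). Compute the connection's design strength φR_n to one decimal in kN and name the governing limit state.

798.7 kN (bolt shear governs)

Bolt shear: A_b = π(27)²/4 = 572.56 mm². φR_n = 0.75 × 372 × 572.56 × 5 × 1 = 798.7 kN.
Bearing (20 mm plate, F_u = 450 MPa): end bolts L_c = 52 − 30/2 = 37, R_n = min(1.2×37×20×450, 2.4×27×20×450) = 399.6 kN/bolt; interior L_c = 104 − 30 = 74, R_n = 583.2 kN/bolt. φR_n = 0.75 × (1×399.6 + 4×583.2) = 2049.3 kN.
Block shear: shear path 1×[52+4×104] = 1×468 mm, A_gv = 9360, A_nv = 1×(468 − 4.5×32)×20 = 6480 mm²; tension to near edge: (48 − 0.5×32)×20 = 640 mm². R_n = min(0.6×450×6480, 0.6×345×9360) + 1.0×450×640 = min(1749.6, 1937.5) + 288 = 2037.6 kN. φR_n = 0.75 × 2037.6 = 1528.2 kN.
Governing: min(798.7, 2049.3, 1528.2) = 798.7 kN → bolt shear.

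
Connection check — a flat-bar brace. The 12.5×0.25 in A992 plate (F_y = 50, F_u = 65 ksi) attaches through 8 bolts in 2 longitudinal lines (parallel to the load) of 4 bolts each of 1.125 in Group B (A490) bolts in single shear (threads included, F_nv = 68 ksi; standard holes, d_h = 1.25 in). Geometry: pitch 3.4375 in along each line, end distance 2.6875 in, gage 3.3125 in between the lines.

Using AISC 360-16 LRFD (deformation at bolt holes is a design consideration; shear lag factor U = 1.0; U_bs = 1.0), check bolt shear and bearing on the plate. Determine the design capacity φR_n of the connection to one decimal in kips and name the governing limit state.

Bolt shear: A_b = π(1.125)²/4 = 0.99402 in². φR_n = 0.75 × 68 × 0.99402 × 8 × 1 = 405.6 kips.
Bearing (0.25 in plate, F_u = 65 ksi): end bolts L_c = 2.6875 − 1.25/2 = 2.0625, R_n = min(1.2×2.0625×0.25×65, 2.4×1.125×0.25×65) = 40.219 kips/bolt; interior L_c = 3.4375 − 1.25 = 2.1875, R_n = 42.656 kips/bolt. φR_n = 0.75 × (2×40.219 + 6×42.656) = 252.3 kips.
Governing: min(405.6, 252.3) = 252.3 kips → bearing.

252.3 kips (bearing governs)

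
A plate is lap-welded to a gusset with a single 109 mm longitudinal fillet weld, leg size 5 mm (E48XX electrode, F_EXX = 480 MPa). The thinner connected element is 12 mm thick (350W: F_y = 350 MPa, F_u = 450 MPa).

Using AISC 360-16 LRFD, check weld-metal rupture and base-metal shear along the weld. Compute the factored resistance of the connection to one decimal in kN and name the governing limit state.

Weld metal: throat = 0.707×5 = 3.535 mm, L = 109 mm. φR_n = 0.75 × 0.6 × 480 × 3.535 × 109 = 83.2 kN.
Base metal shear (12 mm plate): yield φR_n = 1.0×0.6×350×12×109 = 274.7 kN; rupture φR_n = 0.75×0.6×450×12×109 = 264.9 kN; take 264.9 kN (rupture).
Governing: min(83.2, 264.9) = 83.2 kN → weld metal.

83.2 kN (weld metal governs)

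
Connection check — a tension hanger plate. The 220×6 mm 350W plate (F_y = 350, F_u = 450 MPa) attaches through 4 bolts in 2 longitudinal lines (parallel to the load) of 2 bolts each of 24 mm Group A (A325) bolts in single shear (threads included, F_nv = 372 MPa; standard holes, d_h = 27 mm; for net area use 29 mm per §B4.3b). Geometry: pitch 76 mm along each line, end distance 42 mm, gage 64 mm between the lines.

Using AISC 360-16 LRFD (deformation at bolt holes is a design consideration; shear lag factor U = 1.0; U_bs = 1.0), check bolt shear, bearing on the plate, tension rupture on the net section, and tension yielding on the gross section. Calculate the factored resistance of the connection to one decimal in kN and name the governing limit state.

Bolt shear: A_b = π(24)²/4 = 452.39 mm². φR_n = 0.75 × 372 × 452.39 × 4 × 1 = 504.9 kN.
Bearing (6 mm plate, F_u = 450 MPa): end bolts L_c = 42 − 27/2 = 28.5, R_n = min(1.2×28.5×6×450, 2.4×24×6×450) = 92.34 kN/bolt; interior L_c = 76 − 27 = 49, R_n = 155.52 kN/bolt. φR_n = 0.75 × (2×92.34 + 2×155.52) = 371.8 kN.
Tension rupture (net): A_n = (220 − 2×29)×6 = 972 mm² (U = 1.0, A_e = A_n). φR_n = 0.75 × 450 × 972 = 328.1 kN.
Tension yield (gross): A_g = 220×6 = 1320 mm². φR_n = 0.90 × 350 × 1320 = 415.8 kN.
Governing: min(504.9, 371.8, 328.1, 415.8) = 328.1 kN → net-section rupture.

328.1 kN (net-section rupture governs)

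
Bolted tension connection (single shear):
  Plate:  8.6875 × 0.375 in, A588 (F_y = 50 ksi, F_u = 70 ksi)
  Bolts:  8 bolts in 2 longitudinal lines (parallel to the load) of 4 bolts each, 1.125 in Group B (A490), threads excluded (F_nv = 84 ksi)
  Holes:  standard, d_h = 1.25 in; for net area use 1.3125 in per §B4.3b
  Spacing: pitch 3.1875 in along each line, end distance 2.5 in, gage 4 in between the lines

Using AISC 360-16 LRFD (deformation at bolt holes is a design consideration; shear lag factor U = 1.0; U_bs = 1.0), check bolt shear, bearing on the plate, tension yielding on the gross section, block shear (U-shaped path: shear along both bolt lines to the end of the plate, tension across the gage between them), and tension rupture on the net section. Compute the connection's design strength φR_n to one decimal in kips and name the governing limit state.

119.4 kips (net-section rupture governs)

Bolt shear: A_b = π(1.125)²/4 = 0.99402 in². φR_n = 0.75 × 84 × 0.99402 × 8 × 1 = 501.0 kips.
Bearing (0.375 in plate, F_u = 70 ksi): end bolts L_c = 2.5 − 1.25/2 = 1.875, R_n = min(1.2×1.875×0.375×70, 2.4×1.125×0.375×70) = 59.063 kips/bolt; interior L_c = 3.1875 − 1.25 = 1.9375, R_n = 61.031 kips/bolt. φR_n = 0.75 × (2×59.063 + 6×61.031) = 363.2 kips.
Tension yield (gross): A_g = 8.6875×0.375 = 3.2578 in². φR_n = 0.90 × 50 × 3.2578 = 146.6 kips.
Block shear: shear path 2×[2.5+3×3.1875] = 2×12.0625 in, A_gv = 9.0469, A_nv = 2×(12.0625 − 3.5×1.3125)×0.375 = 5.6016 in²; tension across gage: (4 − 1×1.3125)×0.375 = 1.0078 in². R_n = min(0.6×70×5.6016, 0.6×50×9.0469) + 1.0×70×1.0078 = min(235.27, 271.41) + 70.546 = 305.82 kips. φR_n = 0.75 × 305.82 = 229.4 kips.
Tension rupture (net): A_n = (8.6875 − 2×1.3125)×0.375 = 2.2734 in² (U = 1.0, A_e = A_n). φR_n = 0.75 × 70 × 2.2734 = 119.4 kips.
Governing: min(501.0, 363.2, 146.6, 229.4, 119.4) = 119.4 kips → net-section rupture.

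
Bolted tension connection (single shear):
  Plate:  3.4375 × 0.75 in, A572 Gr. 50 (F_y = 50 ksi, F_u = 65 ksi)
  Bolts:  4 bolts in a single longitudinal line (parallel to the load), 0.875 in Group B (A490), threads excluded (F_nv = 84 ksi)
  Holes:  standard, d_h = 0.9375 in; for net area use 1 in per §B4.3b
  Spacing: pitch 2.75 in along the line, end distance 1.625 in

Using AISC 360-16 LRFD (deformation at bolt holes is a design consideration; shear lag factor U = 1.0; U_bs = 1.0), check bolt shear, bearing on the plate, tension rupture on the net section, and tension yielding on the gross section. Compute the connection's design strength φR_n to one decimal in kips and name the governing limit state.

89.1 kips (net-section rupture governs)

Bolt shear: A_b = π(0.875)²/4 = 0.60132 in². φR_n = 0.75 × 84 × 0.60132 × 4 × 1 = 151.5 kips.
Bearing (0.75 in plate, F_u = 65 ksi): end bolts L_c = 1.625 − 0.9375/2 = 1.15625, R_n = min(1.2×1.15625×0.75×65, 2.4×0.875×0.75×65) = 67.641 kips/bolt; interior L_c = 2.75 − 0.9375 = 1.8125, R_n = 102.38 kips/bolt. φR_n = 0.75 × (1×67.641 + 3×102.38) = 281.1 kips.
Tension rupture (net): A_n = (3.4375 − 1×1)×0.75 = 1.8281 in² (U = 1.0, A_e = A_n). φR_n = 0.75 × 65 × 1.8281 = 89.1 kips.
Tension yield (gross): A_g = 3.4375×0.75 = 2.5781 in². φR_n = 0.90 × 50 × 2.5781 = 116.0 kips.
Governing: min(151.5, 281.1, 89.1, 116.0) = 89.1 kips → net-section rupture.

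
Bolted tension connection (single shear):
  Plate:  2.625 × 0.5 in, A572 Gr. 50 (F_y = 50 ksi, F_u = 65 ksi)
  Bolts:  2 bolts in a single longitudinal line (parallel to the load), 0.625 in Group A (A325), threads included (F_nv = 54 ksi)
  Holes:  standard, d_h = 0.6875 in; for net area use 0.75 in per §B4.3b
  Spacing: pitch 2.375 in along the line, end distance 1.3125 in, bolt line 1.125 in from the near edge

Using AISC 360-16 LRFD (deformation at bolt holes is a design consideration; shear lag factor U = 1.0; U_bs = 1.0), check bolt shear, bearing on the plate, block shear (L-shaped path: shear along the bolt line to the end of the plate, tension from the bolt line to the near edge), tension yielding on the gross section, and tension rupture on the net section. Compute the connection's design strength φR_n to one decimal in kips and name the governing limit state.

Bolt shear: A_b = π(0.625)²/4 = 0.3068 in². φR_n = 0.75 × 54 × 0.3068 × 2 × 1 = 24.9 kips.
Bearing (0.5 in plate, F_u = 65 ksi): end bolts L_c = 1.3125 − 0.6875/2 = 0.96875, R_n = min(1.2×0.96875×0.5×65, 2.4×0.625×0.5×65) = 37.781 kips/bolt; interior L_c = 2.375 − 0.6875 = 1.6875, R_n = 48.75 kips/bolt. φR_n = 0.75 × (1×37.781 + 1×48.75) = 64.9 kips.
Block shear: shear path 1×[1.3125+1×2.375] = 1×3.6875 in, A_gv = 1.8438, A_nv = 1×(3.6875 − 1.5×0.75)×0.5 = 1.2813 in²; tension to near edge: (1.125 − 0.5×0.75)×0.5 = 0.375 in². R_n = min(0.6×65×1.2813, 0.6×50×1.8438) + 1.0×65×0.375 = min(49.971, 55.314) + 24.375 = 74.346 kips. φR_n = 0.75 × 74.346 = 55.8 kips.
Tension yield (gross): A_g = 2.625×0.5 = 1.3125 in². φR_n = 0.90 × 50 × 1.3125 = 59.1 kips.
Tension rupture (net): A_n = (2.625 − 1×0.75)×0.5 = 0.9375 in² (U = 1.0, A_e = A_n). φR_n = 0.75 × 65 × 0.9375 = 45.7 kips.
Governing: min(24.9, 64.9, 55.8, 59.1, 45.7) = 24.9 kips → bolt shear.

24.9 kips (bolt shear governs)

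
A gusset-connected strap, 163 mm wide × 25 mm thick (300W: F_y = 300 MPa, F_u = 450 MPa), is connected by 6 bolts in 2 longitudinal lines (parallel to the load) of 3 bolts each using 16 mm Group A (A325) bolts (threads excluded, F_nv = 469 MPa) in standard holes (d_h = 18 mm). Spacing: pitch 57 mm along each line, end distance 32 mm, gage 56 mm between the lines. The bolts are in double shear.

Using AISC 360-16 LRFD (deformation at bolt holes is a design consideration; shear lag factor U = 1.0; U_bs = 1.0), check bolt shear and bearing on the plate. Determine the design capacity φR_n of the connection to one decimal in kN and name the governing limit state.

Bolt shear: A_b = π(16)²/4 = 201.06 mm². φR_n = 0.75 × 469 × 201.06 × 6 × 2 = 848.7 kN.
Bearing (25 mm plate, F_u = 450 MPa): end bolts L_c = 32 − 18/2 = 23, R_n = min(1.2×23×25×450, 2.4×16×25×450) = 310.5 kN/bolt; interior L_c = 57 − 18 = 39, R_n = 432 kN/bolt. φR_n = 0.75 × (2×310.5 + 4×432) = 1761.8 kN.
Governing: min(848.7, 1761.8) = 848.7 kN → bolt shear.

848.7 kN (bolt shear governs)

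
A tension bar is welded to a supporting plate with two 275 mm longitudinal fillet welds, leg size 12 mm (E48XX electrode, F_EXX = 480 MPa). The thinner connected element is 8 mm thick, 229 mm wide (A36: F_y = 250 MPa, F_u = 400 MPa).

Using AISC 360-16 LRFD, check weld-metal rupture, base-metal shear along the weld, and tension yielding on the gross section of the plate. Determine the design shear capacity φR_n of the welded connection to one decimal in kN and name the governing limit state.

Weld metal: throat = 0.707×12 = 8.484 mm, L = 2×275 = 550 mm. φR_n = 0.75 × 0.6 × 480 × 8.484 × 550 = 1007.9 kN.
Base metal shear (8 mm plate): yield φR_n = 1.0×0.6×250×8×550 = 660.0 kN; rupture φR_n = 0.75×0.6×400×8×550 = 792.0 kN; take 660.0 kN (yield).
Tension yield (gross): A_g = 229×8 = 1832 mm². φR_n = 0.90 × 250 × 1832 = 412.2 kN.
Governing: min(1007.9, 660.0, 412.2) = 412.2 kN → gross-section yield.

412.2 kN (gross-section yield governs)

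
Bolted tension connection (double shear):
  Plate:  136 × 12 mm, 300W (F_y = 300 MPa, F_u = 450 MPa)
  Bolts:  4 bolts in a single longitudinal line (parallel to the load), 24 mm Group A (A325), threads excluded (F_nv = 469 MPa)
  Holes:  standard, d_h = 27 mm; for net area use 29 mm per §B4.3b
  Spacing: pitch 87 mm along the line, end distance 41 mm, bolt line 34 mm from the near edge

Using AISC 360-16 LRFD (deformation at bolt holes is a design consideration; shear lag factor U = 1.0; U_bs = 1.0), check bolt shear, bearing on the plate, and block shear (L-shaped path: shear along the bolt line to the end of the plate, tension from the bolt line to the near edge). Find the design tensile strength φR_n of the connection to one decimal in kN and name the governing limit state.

Bolt shear: A_b = π(24)²/4 = 452.39 mm². φR_n = 0.75 × 469 × 452.39 × 4 × 2 = 1273.0 kN.
Bearing (12 mm plate, F_u = 450 MPa): end bolts L_c = 41 − 27/2 = 27.5, R_n = min(1.2×27.5×12×450, 2.4×24×12×450) = 178.2 kN/bolt; interior L_c = 87 − 27 = 60, R_n = 311.04 kN/bolt. φR_n = 0.75 × (1×178.2 + 3×311.04) = 833.5 kN.
Block shear: shear path 1×[41+3×87] = 1×302 mm, A_gv = 3624, A_nv = 1×(302 − 3.5×29)×12 = 2406 mm²; tension to near edge: (34 − 0.5×29)×12 = 234 mm². R_n = min(0.6×450×2406, 0.6×300×3624) + 1.0×450×234 = min(649.62, 652.32) + 105.3 = 754.92 kN. φR_n = 0.75 × 754.92 = 566.2 kN.
Governing: min(1273.0, 833.5, 566.2) = 566.2 kN → block shear.

566.2 kN (block shear governs)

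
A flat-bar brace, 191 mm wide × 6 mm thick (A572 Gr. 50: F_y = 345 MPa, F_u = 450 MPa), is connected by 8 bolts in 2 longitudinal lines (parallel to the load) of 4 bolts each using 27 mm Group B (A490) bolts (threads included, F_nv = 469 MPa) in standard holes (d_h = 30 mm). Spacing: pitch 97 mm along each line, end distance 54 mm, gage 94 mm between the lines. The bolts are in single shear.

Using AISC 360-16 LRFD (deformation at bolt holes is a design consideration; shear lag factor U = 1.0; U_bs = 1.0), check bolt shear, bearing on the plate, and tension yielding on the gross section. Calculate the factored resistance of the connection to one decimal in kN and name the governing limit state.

355.8 kN (gross-section yield governs)

Bolt shear: A_b = π(27)²/4 = 572.56 mm². φR_n = 0.75 × 469 × 572.56 × 8 × 1 = 1611.2 kN.
Bearing (6 mm plate, F_u = 450 MPa): end bolts L_c = 54 − 30/2 = 39, R_n = min(1.2×39×6×450, 2.4×27×6×450) = 126.36 kN/bolt; interior L_c = 97 − 30 = 67, R_n = 174.96 kN/bolt. φR_n = 0.75 × (2×126.36 + 6×174.96) = 976.9 kN.
Tension yield (gross): A_g = 191×6 = 1146 mm². φR_n = 0.90 × 345 × 1146 = 355.8 kN.
Governing: min(1611.2, 976.9, 355.8) = 355.8 kN → gross-section yield.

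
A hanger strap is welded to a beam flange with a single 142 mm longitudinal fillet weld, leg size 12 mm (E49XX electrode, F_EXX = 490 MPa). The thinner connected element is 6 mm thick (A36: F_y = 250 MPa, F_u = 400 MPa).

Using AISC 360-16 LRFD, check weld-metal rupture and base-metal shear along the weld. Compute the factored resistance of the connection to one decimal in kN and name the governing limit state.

127.8 kN (base-metal shear governs)

Weld metal: throat = 0.707×12 = 8.484 mm, L = 142 mm. φR_n = 0.75 × 0.6 × 490 × 8.484 × 142 = 265.6 kN.
Base metal shear (6 mm plate): yield φR_n = 1.0×0.6×250×6×142 = 127.8 kN; rupture φR_n = 0.75×0.6×400×6×142 = 153.4 kN; take 127.8 kN (yield).
Governing: min(265.6, 127.8) = 127.8 kN → base-metal shear.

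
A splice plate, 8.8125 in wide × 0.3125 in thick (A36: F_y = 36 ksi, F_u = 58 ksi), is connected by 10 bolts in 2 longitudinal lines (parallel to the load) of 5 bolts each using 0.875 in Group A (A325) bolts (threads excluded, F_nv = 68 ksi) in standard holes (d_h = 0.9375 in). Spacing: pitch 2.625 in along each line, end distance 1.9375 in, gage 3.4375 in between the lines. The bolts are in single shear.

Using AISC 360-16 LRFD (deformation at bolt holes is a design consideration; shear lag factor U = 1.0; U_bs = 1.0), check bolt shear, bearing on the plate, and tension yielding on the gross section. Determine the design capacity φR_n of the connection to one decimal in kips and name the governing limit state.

Bolt shear: A_b = π(0.875)²/4 = 0.60132 in². φR_n = 0.75 × 68 × 0.60132 × 10 × 1 = 306.7 kips.
Bearing (0.3125 in plate, F_u = 58 ksi): end bolts L_c = 1.9375 − 0.9375/2 = 1.46875, R_n = min(1.2×1.46875×0.3125×58, 2.4×0.875×0.3125×58) = 31.945 kips/bolt; interior L_c = 2.625 − 0.9375 = 1.6875, R_n = 36.703 kips/bolt. φR_n = 0.75 × (2×31.945 + 8×36.703) = 268.1 kips.
Tension yield (gross): A_g = 8.8125×0.3125 = 2.7539 in². φR_n = 0.90 × 36 × 2.7539 = 89.2 kips.
Governing: min(306.7, 268.1, 89.2) = 89.2 kips → gross-section yield.

89.2 kips (gross-section yield governs)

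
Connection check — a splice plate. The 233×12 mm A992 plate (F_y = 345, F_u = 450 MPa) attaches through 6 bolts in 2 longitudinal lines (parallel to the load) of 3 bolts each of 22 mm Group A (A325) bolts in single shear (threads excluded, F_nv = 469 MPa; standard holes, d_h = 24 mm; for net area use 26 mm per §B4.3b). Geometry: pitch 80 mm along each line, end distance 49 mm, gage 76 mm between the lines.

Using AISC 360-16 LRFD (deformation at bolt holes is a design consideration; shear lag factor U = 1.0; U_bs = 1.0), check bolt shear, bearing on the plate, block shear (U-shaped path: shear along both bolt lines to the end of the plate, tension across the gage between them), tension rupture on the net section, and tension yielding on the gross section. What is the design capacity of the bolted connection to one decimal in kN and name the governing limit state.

733.1 kN (net-section rupture governs)

Bolt shear: A_b = π(22)²/4 = 380.13 mm². φR_n = 0.75 × 469 × 380.13 × 6 × 1 = 802.3 kN.
Bearing (12 mm plate, F_u = 450 MPa): end bolts L_c = 49 − 24/2 = 37, R_n = min(1.2×37×12×450, 2.4×22×12×450) = 239.76 kN/bolt; interior L_c = 80 − 24 = 56, R_n = 285.12 kN/bolt. φR_n = 0.75 × (2×239.76 + 4×285.12) = 1215.0 kN.
Block shear: shear path 2×[49+2×80] = 2×209 mm, A_gv = 5016, A_nv = 2×(209 − 2.5×26)×12 = 3456 mm²; tension across gage: (76 − 1×26)×12 = 600 mm². R_n = min(0.6×450×3456, 0.6×345×5016) + 1.0×450×600 = min(933.12, 1038.3) + 270 = 1203.1 kN. φR_n = 0.75 × 1203.1 = 902.3 kN.
Tension rupture (net): A_n = (233 − 2×26)×12 = 2172 mm² (U = 1.0, A_e = A_n). φR_n = 0.75 × 450 × 2172 = 733.1 kN.
Tension yield (gross): A_g = 233×12 = 2796 mm². φR_n = 0.90 × 345 × 2796 = 868.2 kN.
Governing: min(802.3, 1215.0, 902.3, 733.1, 868.2) = 733.1 kN → net-section rupture.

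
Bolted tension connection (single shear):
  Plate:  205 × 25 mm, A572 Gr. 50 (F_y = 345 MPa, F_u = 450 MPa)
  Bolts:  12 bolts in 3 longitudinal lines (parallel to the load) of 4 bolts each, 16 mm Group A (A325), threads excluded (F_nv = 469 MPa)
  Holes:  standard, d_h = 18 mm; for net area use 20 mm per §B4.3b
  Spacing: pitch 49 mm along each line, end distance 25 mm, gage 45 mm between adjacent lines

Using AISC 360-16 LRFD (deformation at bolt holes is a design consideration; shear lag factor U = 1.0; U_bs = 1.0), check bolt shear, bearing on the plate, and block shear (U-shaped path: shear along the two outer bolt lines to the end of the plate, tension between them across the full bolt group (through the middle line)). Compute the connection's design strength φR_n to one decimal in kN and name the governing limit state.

848.7 kN (bolt shear governs)

Bolt shear: A_b = π(16)²/4 = 201.06 mm². φR_n = 0.75 × 469 × 201.06 × 12 × 1 = 848.7 kN.
Bearing (25 mm plate, F_u = 450 MPa): end bolts L_c = 25 − 18/2 = 16, R_n = min(1.2×16×25×450, 2.4×16×25×450) = 216 kN/bolt; interior L_c = 49 − 18 = 31, R_n = 418.5 kN/bolt. φR_n = 0.75 × (3×216 + 9×418.5) = 3310.9 kN.
Block shear: shear path 2×[25+3×49] = 2×172 mm, A_gv = 8600, A_nv = 2×(172 − 3.5×20)×25 = 5100 mm²; tension across gage: (90 − 2×20)×25 = 1250 mm². R_n = min(0.6×450×5100, 0.6×345×8600) + 1.0×450×1250 = min(1377, 1780.2) + 562.5 = 1939.5 kN. φR_n = 0.75 × 1939.5 = 1454.6 kN.
Governing: min(848.7, 3310.9, 1454.6) = 848.7 kN → bolt shear.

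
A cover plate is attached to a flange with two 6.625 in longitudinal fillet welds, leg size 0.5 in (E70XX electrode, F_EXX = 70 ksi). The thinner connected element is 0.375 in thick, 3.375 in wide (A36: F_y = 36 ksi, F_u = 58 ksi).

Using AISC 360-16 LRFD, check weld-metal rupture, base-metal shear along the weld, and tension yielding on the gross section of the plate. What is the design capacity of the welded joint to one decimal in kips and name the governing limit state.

Weld metal: throat = 0.707×0.5 = 0.3535 in, L = 2×6.625 = 13.25 in. φR_n = 0.75 × 0.6 × 70 × 0.3535 × 13.25 = 147.5 kips.
Base metal shear (0.375 in plate): yield φR_n = 1.0×0.6×36×0.375×13.25 = 107.3 kips; rupture φR_n = 0.75×0.6×58×0.375×13.25 = 129.7 kips; take 107.3 kips (yield).
Tension yield (gross): A_g = 3.375×0.375 = 1.2656 in². φR_n = 0.90 × 36 × 1.2656 = 41.0 kips.
Governing: min(147.5, 107.3, 41.0) = 41.0 kips → gross-section yield.

41.0 kips (gross-section yield governs)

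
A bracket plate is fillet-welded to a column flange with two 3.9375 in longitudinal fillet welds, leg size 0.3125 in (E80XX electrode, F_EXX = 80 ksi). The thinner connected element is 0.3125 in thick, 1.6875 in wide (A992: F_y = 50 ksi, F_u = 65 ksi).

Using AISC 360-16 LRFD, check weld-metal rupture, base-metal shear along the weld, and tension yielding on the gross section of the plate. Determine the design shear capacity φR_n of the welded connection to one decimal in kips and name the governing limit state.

23.7 kips (gross-section yield governs)

Weld metal: throat = 0.707×0.3125 = 0.22094 in, L = 2×3.9375 = 7.875 in. φR_n = 0.75 × 0.6 × 80 × 0.22094 × 7.875 = 62.6 kips.
Base metal shear (0.3125 in plate): yield φR_n = 1.0×0.6×50×0.3125×7.875 = 73.8 kips; rupture φR_n = 0.75×0.6×65×0.3125×7.875 = 72.0 kips; take 72.0 kips (rupture).
Tension yield (gross): A_g = 1.6875×0.3125 = 0.52734 in². φR_n = 0.90 × 50 × 0.52734 = 23.7 kips.
Governing: min(62.6, 72.0, 23.7) = 23.7 kips → gross-section yield.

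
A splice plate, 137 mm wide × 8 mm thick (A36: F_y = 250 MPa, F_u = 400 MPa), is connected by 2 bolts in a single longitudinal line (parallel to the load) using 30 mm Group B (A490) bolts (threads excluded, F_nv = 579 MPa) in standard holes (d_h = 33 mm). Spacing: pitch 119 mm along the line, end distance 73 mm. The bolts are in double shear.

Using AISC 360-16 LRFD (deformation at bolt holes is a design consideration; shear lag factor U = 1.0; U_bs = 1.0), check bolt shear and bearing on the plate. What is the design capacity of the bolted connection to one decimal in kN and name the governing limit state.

Bolt shear: A_b = π(30)²/4 = 706.86 mm². φR_n = 0.75 × 579 × 706.86 × 2 × 2 = 1227.8 kN.
Bearing (8 mm plate, F_u = 400 MPa): end bolts L_c = 73 − 33/2 = 56.5, R_n = min(1.2×56.5×8×400, 2.4×30×8×400) = 216.96 kN/bolt; interior L_c = 119 − 33 = 86, R_n = 230.4 kN/bolt. φR_n = 0.75 × (1×216.96 + 1×230.4) = 335.5 kN.
Governing: min(1227.8, 335.5) = 335.5 kN → bearing.

335.5 kN (bearing governs)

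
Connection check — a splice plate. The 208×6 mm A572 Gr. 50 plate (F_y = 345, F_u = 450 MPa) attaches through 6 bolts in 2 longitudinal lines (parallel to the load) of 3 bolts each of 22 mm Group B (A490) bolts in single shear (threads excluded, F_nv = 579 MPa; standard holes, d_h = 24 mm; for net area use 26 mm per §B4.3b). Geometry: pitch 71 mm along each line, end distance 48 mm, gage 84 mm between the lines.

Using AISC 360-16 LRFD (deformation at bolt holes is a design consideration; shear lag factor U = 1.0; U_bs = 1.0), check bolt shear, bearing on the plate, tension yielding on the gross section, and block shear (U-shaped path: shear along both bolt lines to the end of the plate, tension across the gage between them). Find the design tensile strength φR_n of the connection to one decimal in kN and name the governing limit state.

Bolt shear: A_b = π(22)²/4 = 380.13 mm². φR_n = 0.75 × 579 × 380.13 × 6 × 1 = 990.4 kN.
Bearing (6 mm plate, F_u = 450 MPa): end bolts L_c = 48 − 24/2 = 36, R_n = min(1.2×36×6×450, 2.4×22×6×450) = 116.64 kN/bolt; interior L_c = 71 − 24 = 47, R_n = 142.56 kN/bolt. φR_n = 0.75 × (2×116.64 + 4×142.56) = 602.6 kN.
Tension yield (gross): A_g = 208×6 = 1248 mm². φR_n = 0.90 × 345 × 1248 = 387.5 kN.
Block shear: shear path 2×[48+2×71] = 2×190 mm, A_gv = 2280, A_nv = 2×(190 − 2.5×26)×6 = 1500 mm²; tension across gage: (84 − 1×26)×6 = 348 mm². R_n = min(0.6×450×1500, 0.6×345×2280) + 1.0×450×348 = min(405, 471.96) + 156.6 = 561.6 kN. φR_n = 0.75 × 561.6 = 421.2 kN.
Governing: min(990.4, 602.6, 387.5, 421.2) = 387.5 kN → gross-section yield.

387.5 kN (gross-section yield governs)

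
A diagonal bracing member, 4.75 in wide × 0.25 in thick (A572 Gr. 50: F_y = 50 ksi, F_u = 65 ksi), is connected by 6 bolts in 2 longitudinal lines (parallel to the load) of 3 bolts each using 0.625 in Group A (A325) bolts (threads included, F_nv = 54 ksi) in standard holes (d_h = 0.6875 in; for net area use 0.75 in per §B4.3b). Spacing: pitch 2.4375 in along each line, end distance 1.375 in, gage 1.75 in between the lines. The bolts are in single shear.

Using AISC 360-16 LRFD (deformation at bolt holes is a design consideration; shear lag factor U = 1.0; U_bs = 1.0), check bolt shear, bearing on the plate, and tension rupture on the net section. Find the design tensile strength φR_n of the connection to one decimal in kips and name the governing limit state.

39.6 kips (net-section rupture governs)

Bolt shear: A_b = π(0.625)²/4 = 0.3068 in². φR_n = 0.75 × 54 × 0.3068 × 6 × 1 = 74.6 kips.
Bearing (0.25 in plate, F_u = 65 ksi): end bolts L_c = 1.375 − 0.6875/2 = 1.03125, R_n = min(1.2×1.03125×0.25×65, 2.4×0.625×0.25×65) = 20.109 kips/bolt; interior L_c = 2.4375 − 0.6875 = 1.75, R_n = 24.375 kips/bolt. φR_n = 0.75 × (2×20.109 + 4×24.375) = 103.3 kips.
Tension rupture (net): A_n = (4.75 − 2×0.75)×0.25 = 0.8125 in² (U = 1.0, A_e = A_n). φR_n = 0.75 × 65 × 0.8125 = 39.6 kips.
Governing: min(74.6, 103.3, 39.6) = 39.6 kips → net-section rupture.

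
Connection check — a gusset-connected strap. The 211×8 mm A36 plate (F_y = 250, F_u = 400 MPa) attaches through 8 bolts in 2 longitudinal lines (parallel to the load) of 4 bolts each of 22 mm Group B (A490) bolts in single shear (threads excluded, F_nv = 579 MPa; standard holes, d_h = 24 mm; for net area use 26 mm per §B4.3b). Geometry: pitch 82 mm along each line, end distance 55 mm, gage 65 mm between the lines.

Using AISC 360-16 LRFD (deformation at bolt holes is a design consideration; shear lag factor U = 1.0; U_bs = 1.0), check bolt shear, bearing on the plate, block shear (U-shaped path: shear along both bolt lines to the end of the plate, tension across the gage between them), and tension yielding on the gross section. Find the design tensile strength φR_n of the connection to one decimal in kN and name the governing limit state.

Bolt shear: A_b = π(22)²/4 = 380.13 mm². φR_n = 0.75 × 579 × 380.13 × 8 × 1 = 1320.6 kN.
Bearing (8 mm plate, F_u = 400 MPa): end bolts L_c = 55 − 24/2 = 43, R_n = min(1.2×43×8×400, 2.4×22×8×400) = 165.12 kN/bolt; interior L_c = 82 − 24 = 58, R_n = 168.96 kN/bolt. φR_n = 0.75 × (2×165.12 + 6×168.96) = 1008.0 kN.
Block shear: shear path 2×[55+3×82] = 2×301 mm, A_gv = 4816, A_nv = 2×(301 − 3.5×26)×8 = 3360 mm²; tension across gage: (65 − 1×26)×8 = 312 mm². R_n = min(0.6×400×3360, 0.6×250×4816) + 1.0×400×312 = min(806.4, 722.4) + 124.8 = 847.2 kN. φR_n = 0.75 × 847.2 = 635.4 kN.
Tension yield (gross): A_g = 211×8 = 1688 mm². φR_n = 0.90 × 250 × 1688 = 379.8 kN.
Governing: min(1320.6, 1008.0, 635.4, 379.8) = 379.8 kN → gross-section yield.

379.8 kN (gross-section yield governs)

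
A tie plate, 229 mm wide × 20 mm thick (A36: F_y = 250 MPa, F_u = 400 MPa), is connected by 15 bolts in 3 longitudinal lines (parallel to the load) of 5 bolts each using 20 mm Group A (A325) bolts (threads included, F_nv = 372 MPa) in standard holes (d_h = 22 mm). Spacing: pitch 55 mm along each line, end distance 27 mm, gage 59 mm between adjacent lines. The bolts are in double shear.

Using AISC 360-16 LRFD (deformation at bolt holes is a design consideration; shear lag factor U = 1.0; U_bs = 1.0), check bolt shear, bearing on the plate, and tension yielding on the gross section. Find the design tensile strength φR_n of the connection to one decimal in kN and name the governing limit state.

1030.5 kN (gross-section yield governs)

Bolt shear: A_b = π(20)²/4 = 314.16 mm². φR_n = 0.75 × 372 × 314.16 × 15 × 2 = 2629.5 kN.
Bearing (20 mm plate, F_u = 400 MPa): end bolts L_c = 27 − 22/2 = 16, R_n = min(1.2×16×20×400, 2.4×20×20×400) = 153.6 kN/bolt; interior L_c = 55 − 22 = 33, R_n = 316.8 kN/bolt. φR_n = 0.75 × (3×153.6 + 12×316.8) = 3196.8 kN.
Tension yield (gross): A_g = 229×20 = 4580 mm². φR_n = 0.90 × 250 × 4580 = 1030.5 kN.
Governing: min(2629.5, 3196.8, 1030.5) = 1030.5 kN → gross-section yield.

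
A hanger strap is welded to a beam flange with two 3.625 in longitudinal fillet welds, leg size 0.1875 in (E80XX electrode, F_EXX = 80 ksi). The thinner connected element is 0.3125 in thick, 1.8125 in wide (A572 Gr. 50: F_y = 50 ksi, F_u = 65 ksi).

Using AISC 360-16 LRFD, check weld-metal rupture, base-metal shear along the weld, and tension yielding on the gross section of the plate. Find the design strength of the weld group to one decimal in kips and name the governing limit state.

25.5 kips (gross-section yield governs)

Weld metal: throat = 0.707×0.1875 = 0.13256 in, L = 2×3.625 = 7.25 in. φR_n = 0.75 × 0.6 × 80 × 0.13256 × 7.25 = 34.6 kips.
Base metal shear (0.3125 in plate): yield φR_n = 1.0×0.6×50×0.3125×7.25 = 68.0 kips; rupture φR_n = 0.75×0.6×65×0.3125×7.25 = 66.3 kips; take 66.3 kips (rupture).
Tension yield (gross): A_g = 1.8125×0.3125 = 0.56641 in². φR_n = 0.90 × 50 × 0.56641 = 25.5 kips.
Governing: min(34.6, 66.3, 25.5) = 25.5 kips → gross-section yield.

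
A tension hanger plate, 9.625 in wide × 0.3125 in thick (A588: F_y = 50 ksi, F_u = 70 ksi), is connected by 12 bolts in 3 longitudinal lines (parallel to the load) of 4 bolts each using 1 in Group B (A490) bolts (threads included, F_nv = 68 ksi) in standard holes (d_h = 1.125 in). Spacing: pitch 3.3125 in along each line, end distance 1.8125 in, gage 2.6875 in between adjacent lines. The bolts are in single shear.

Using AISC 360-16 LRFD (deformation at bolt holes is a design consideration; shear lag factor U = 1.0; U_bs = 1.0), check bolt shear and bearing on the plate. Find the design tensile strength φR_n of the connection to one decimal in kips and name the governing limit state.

Bolt shear: A_b = π(1)²/4 = 0.7854 in². φR_n = 0.75 × 68 × 0.7854 × 12 × 1 = 480.7 kips.
Bearing (0.3125 in plate, F_u = 70 ksi): end bolts L_c = 1.8125 − 1.125/2 = 1.25, R_n = min(1.2×1.25×0.3125×70, 2.4×1×0.3125×70) = 32.813 kips/bolt; interior L_c = 3.3125 − 1.125 = 2.1875, R_n = 52.5 kips/bolt. φR_n = 0.75 × (3×32.813 + 9×52.5) = 428.2 kips.
Governing: min(480.7, 428.2) = 428.2 kips → bearing.

428.2 kips (bearing governs)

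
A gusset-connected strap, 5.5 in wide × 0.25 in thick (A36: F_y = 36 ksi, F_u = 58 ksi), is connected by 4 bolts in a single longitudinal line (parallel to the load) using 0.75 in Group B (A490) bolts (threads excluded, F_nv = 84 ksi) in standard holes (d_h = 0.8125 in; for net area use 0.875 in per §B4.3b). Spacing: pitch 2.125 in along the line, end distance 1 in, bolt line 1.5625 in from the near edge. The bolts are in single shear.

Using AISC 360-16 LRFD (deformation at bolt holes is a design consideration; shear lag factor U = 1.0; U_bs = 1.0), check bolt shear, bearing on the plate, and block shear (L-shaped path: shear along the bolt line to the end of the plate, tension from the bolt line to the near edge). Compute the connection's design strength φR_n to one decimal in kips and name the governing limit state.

40.4 kips (block shear governs)

Bolt shear: A_b = π(0.75)²/4 = 0.44179 in². φR_n = 0.75 × 84 × 0.44179 × 4 × 1 = 111.3 kips.
Bearing (0.25 in plate, F_u = 58 ksi): end bolts L_c = 1 − 0.8125/2 = 0.59375, R_n = min(1.2×0.59375×0.25×58, 2.4×0.75×0.25×58) = 10.331 kips/bolt; interior L_c = 2.125 − 0.8125 = 1.3125, R_n = 22.838 kips/bolt. φR_n = 0.75 × (1×10.331 + 3×22.838) = 59.1 kips.
Block shear: shear path 1×[1+3×2.125] = 1×7.375 in, A_gv = 1.8438, A_nv = 1×(7.375 − 3.5×0.875)×0.25 = 1.0781 in²; tension to near edge: (1.5625 − 0.5×0.875)×0.25 = 0.28125 in². R_n = min(0.6×58×1.0781, 0.6×36×1.8438) + 1.0×58×0.28125 = min(37.518, 39.826) + 16.313 = 53.831 kips. φR_n = 0.75 × 53.831 = 40.4 kips.
Governing: min(111.3, 59.1, 40.4) = 40.4 kips → block shear.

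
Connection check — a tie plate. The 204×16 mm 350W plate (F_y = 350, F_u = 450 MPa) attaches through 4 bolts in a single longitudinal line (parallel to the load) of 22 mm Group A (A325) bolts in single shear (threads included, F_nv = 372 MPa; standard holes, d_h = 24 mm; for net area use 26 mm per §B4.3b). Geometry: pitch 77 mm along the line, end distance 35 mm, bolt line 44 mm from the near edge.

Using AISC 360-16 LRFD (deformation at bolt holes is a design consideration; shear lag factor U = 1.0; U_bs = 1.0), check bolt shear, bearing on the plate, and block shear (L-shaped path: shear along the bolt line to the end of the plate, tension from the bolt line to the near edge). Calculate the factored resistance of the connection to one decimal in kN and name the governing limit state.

424.2 kN (bolt shear governs)

Bolt shear: A_b = π(22)²/4 = 380.13 mm². φR_n = 0.75 × 372 × 380.13 × 4 × 1 = 424.2 kN.
Bearing (16 mm plate, F_u = 450 MPa): end bolts L_c = 35 − 24/2 = 23, R_n = min(1.2×23×16×450, 2.4×22×16×450) = 198.72 kN/bolt; interior L_c = 77 − 24 = 53, R_n = 380.16 kN/bolt. φR_n = 0.75 × (1×198.72 + 3×380.16) = 1004.4 kN.
Block shear: shear path 1×[35+3×77] = 1×266 mm, A_gv = 4256, A_nv = 1×(266 − 3.5×26)×16 = 2800 mm²; tension to near edge: (44 − 0.5×26)×16 = 496 mm². R_n = min(0.6×450×2800, 0.6×350×4256) + 1.0×450×496 = min(756, 893.76) + 223.2 = 979.2 kN. φR_n = 0.75 × 979.2 = 734.4 kN.
Governing: min(424.2, 1004.4, 734.4) = 424.2 kN → bolt shear.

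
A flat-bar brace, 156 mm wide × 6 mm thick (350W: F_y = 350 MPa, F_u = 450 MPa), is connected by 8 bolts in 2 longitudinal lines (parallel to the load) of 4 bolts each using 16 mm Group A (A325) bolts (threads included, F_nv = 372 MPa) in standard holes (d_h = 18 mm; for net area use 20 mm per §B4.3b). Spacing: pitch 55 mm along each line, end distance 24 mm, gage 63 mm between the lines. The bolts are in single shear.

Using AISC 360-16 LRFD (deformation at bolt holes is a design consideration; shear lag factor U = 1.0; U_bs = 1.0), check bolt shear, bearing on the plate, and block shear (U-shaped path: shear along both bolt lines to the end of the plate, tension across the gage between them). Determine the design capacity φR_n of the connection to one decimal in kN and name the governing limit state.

376.2 kN (block shear governs)

Bolt shear: A_b = π(16)²/4 = 201.06 mm². φR_n = 0.75 × 372 × 201.06 × 8 × 1 = 448.8 kN.
Bearing (6 mm plate, F_u = 450 MPa): end bolts L_c = 24 − 18/2 = 15, R_n = min(1.2×15×6×450, 2.4×16×6×450) = 48.6 kN/bolt; interior L_c = 55 − 18 = 37, R_n = 103.68 kN/bolt. φR_n = 0.75 × (2×48.6 + 6×103.68) = 539.5 kN.
Block shear: shear path 2×[24+3×55] = 2×189 mm, A_gv = 2268, A_nv = 2×(189 − 3.5×20)×6 = 1428 mm²; tension across gage: (63 − 1×20)×6 = 258 mm². R_n = min(0.6×450×1428, 0.6×350×2268) + 1.0×450×258 = min(385.56, 476.28) + 116.1 = 501.66 kN. φR_n = 0.75 × 501.66 = 376.2 kN.
Governing: min(448.8, 539.5, 376.2) = 376.2 kN → block shear.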